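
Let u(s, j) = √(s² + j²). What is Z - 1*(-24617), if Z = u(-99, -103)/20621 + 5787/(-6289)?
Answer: 154810526/6289 + √20410/20621 ≈ 24616.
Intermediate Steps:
u(s, j) = √(j² + s²)
Z = -5787/6289 + √20410/20621 (Z = √((-103)² + (-99)²)/20621 + 5787/(-6289) = √(10609 + 9801)*(1/20621) + 5787*(-1/6289) = √20410*(1/20621) - 5787/6289 = √20410/20621 - 5787/6289 = -5787/6289 + √20410/20621 ≈ -0.91325)
Z - 1*(-24617) = (-5787/6289 + √20410/20621) - 1*(-24617) = (-5787/6289 + √20410/20621) + 24617 = 154810526/6289 + √20410/20621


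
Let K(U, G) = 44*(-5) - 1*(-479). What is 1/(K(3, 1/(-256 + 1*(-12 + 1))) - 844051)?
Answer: -1/843792 ≈ -1.1851e-6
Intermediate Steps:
K(U, G) = 259 (K(U, G) = -220 + 479 = 259)
1/(K(3, 1/(-256 + 1*(-12 + 1))) - 844051) = 1/(259 - 844051) = 1/(-843792) = -1/843792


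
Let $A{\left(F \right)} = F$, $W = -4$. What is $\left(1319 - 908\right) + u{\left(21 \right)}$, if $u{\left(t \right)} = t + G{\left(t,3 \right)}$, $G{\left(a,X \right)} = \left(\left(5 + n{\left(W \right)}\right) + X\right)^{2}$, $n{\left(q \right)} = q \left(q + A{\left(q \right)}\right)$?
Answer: $2032$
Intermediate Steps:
$n{\left(q \right)} = 2 q^{2}$ ($n{\left(q \right)} = q \left(q + q\right) = q 2 q = 2 q^{2}$)
$G{\left(a,X \right)} = \left(37 + X\right)^{2}$ ($G{\left(a,X \right)} = \left(\left(5 + 2 \left(-4\right)^{2}\right) + X\right)^{2} = \left(\left(5 + 2 \cdot 16\right) + X\right)^{2} = \left(\left(5 + 32\right) + X\right)^{2} = \left(37 + X\right)^{2}$)
$u{\left(t \right)} = 1600 + t$ ($u{\left(t \right)} = t + \left(37 + 3\right)^{2} = t + 40^{2} = t + 1600 = 1600 + t$)
$\left(1319 - 908\right) + u{\left(21 \right)} = \left(1319 - 908\right) + \left(1600 + 21\right) = 411 + 1621 = 2032$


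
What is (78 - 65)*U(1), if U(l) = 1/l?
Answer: 13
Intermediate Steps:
(78 - 65)*U(1) = (78 - 65)/1 = 13*1 = 13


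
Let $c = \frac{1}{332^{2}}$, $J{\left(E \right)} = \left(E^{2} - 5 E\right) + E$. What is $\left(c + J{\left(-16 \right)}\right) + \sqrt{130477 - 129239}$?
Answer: $\frac{35271681}{110224} + \sqrt{1238} \approx 355.19$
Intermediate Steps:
$J{\left(E \right)} = E^{2} - 4 E$
$c = \frac{1}{110224} \approx 9.0724 \cdot 10^{-6}$
$\left(c + J{\left(-16 \right)}\right) + \sqrt{130477 - 129239} = \left(\frac{1}{110224} - 16 \left(-4 - 16\right)\right) + \sqrt{130477 - 129239} = \left(\frac{1}{110224} - -320\right) + \sqrt{1238} = \left(\frac{1}{110224} + 320\right) + \sqrt{1238} = \frac{35271681}{110224} + \sqrt{1238}$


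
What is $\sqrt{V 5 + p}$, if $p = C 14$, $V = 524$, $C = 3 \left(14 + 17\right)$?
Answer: $\sqrt{3922} \approx 62.626$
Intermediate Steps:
$C = 93$ ($C = 3 \cdot 31 = 93$)
$p = 1302$ ($p = 93 \cdot 14 = 1302$)
$\sqrt{V 5 + p} = \sqrt{524 \cdot 5 + 1302} = \sqrt{2620 + 1302} = \sqrt{3922}$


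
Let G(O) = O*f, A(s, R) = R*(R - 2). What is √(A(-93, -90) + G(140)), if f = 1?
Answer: 2*√2105 ≈ 91.760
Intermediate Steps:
A(s, R) = R*(-2 + R)
G(O) = O (G(O) = O*1 = O)
√(A(-93, -90) + G(140)) = √(-90*(-2 - 90) + 140) = √(-90*(-92) + 140) = √(8280 + 140) = √8420 = 2*√2105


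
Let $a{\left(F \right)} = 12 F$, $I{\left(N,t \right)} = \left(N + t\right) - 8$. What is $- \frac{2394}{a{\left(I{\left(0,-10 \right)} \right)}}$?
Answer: $\frac{133}{12} \approx 11.083$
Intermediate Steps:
$I{\left(N,t \right)} = -8 + N + t$
$- \frac{2394}{a{\left(I{\left(0,-10 \right)} \right)}} = - \frac{2394}{12 \left(-8 + 0 - 10\right)} = - \frac{2394}{12 \left(-18\right)} = - \frac{2394}{-216} = \left(-2394\right) \left(- \frac{1}{216}\right) = \frac{133}{12}$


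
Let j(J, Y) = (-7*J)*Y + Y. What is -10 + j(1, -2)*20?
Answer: 230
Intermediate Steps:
j(J, Y) = Y - 7*J*Y (j(J, Y) = -7*J*Y + Y = Y - 7*J*Y)
-10 + j(1, -2)*20 = -10 - 2*(1 - 7*1)*20 = -10 - 2*(1 - 7)*20 = -10 - 2*(-6)*20 = -10 + 12*20 = -10 + 240 = 230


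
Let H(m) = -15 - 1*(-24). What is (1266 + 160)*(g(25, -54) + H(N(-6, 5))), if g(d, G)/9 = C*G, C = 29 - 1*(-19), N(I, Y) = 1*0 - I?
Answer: -33252894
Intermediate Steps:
N(I, Y) = -I (N(I, Y) = 0 - I = -I)
C = 48 (C = 29 + 19 = 48)
H(m) = 9 (H(m) = -15 + 24 = 9)
g(d, G) = 432*G (g(d, G) = 9*(48*G) = 432*G)
(1266 + 160)*(g(25, -54) + H(N(-6, 5))) = (1266 + 160)*(432*(-54) + 9) = 1426*(-23328 + 9) = 1426*(-23319) = -33252894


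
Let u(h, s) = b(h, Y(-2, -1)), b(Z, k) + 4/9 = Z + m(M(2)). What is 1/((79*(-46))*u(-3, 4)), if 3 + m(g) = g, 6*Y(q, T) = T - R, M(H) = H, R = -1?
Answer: 9/145360 ≈ 6.1915e-5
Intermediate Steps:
Y(q, T) = ⅙ + T/6 (Y(q, T) = (T - 1*(-1))/6 = (T + 1)/6 = (1 + T)/6 = ⅙ + T/6)
m(g) = -3 + g
b(Z, k) = -13/9 + Z (b(Z, k) = -4/9 + (Z + (-3 + 2)) = -4/9 + (Z - 1) = -4/9 + (-1 + Z) = -13/9 + Z)
u(h, s) = -13/9 + h
1/((79*(-46))*u(-3, 4)) = 1/((79*(-46))*(-13/9 - 3)) = 1/(-3634*(-40/9)) = 1/(145360/9) = 9/145360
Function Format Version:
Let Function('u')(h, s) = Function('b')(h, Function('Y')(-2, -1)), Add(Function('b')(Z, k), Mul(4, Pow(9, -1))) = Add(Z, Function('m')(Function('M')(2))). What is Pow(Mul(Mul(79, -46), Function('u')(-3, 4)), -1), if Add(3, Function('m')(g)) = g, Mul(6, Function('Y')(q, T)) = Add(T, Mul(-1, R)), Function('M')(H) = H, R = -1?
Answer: Rational(9, 145360) ≈ 6.1915e-5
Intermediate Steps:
Function('Y')(q, T) = Add(Rational(1, 6), Mul(Rational(1, 6), T)) (Function('Y')(q, T) = Mul(Rational(1, 6), Add(T, Mul(-1, -1))) = Mul(Rational(1, 6), Add(T, 1)) = Mul(Rational(1, 6), Add(1, T)) = Add(Rational(1, 6), Mul(Rational(1, 6), T)))
Function('m')(g) = Add(-3, g)
Function('b')(Z, k) = Add(Rational(-13, 9), Z) (Function('b')(Z, k) = Add(Rational(-4, 9), Add(Z, Add(-3, 2))) = Add(Rational(-4, 9), Add(Z, -1)) = Add(Rational(-4, 9), Add(-1, Z)) = Add(Rational(-13, 9), Z))
Function('u')(h, s) = Add(Rational(-13, 9), h)
Pow(Mul(Mul(79, -46), Function('u')(-3, 4)), -1) = Pow(Mul(Mul(79, -46), Add(Rational(-13, 9), -3)), -1) = Pow(Mul(-3634, Rational(-40, 9)), -1) = Pow(Rational(145360, 9), -1) = Rational(9, 145360)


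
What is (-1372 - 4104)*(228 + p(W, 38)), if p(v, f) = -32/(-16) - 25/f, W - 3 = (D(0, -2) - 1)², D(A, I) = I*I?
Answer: -23861670/19 ≈ -1.2559e+6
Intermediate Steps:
D(A, I) = I²
W = 12 (W = 3 + ((-2)² - 1)² = 3 + (4 - 1)² = 3 + 3² = 3 + 9 = 12)
p(v, f) = 2 - 25/f (p(v, f) = -32*(-1/16) - 25/f = 2 - 25/f)
(-1372 - 4104)*(228 + p(W, 38)) = (-1372 - 4104)*(228 + (2 - 25/38)) = -5476*(228 + (2 - 25*1/38)) = -5476*(228 + (2 - 25/38)) = -5476*(228 + 51/38) = -5476*8715/38 = -23861670/19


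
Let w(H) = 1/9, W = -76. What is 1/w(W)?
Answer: 9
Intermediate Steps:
w(H) = 1/9
1/w(W) = 1/(1/9) = 9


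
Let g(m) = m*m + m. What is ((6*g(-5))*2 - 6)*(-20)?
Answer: -4680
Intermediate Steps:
g(m) = m + m**2 (g(m) = m**2 + m = m + m**2)
((6*g(-5))*2 - 6)*(-20) = ((6*(-5*(1 - 5)))*2 - 6)*(-20) = ((6*(-5*(-4)))*2 - 6)*(-20) = ((6*20)*2 - 6)*(-20) = (120*2 - 6)*(-20) = (240 - 6)*(-20) = 234*(-20) = -4680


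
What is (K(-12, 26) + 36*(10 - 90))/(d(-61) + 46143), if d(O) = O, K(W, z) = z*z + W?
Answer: -1108/23041 ≈ -0.048088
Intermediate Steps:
K(W, z) = W + z**2 (K(W, z) = z**2 + W = W + z**2)
(K(-12, 26) + 36*(10 - 90))/(d(-61) + 46143) = ((-12 + 26**2) + 36*(10 - 90))/(-61 + 46143) = ((-12 + 676) + 36*(-80))/46082 = (664 - 2880)*(1/46082) = -2216*1/46082 = -1108/23041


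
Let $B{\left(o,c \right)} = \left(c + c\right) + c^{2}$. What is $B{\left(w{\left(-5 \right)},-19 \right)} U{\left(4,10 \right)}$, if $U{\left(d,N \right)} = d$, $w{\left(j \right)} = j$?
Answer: $1292$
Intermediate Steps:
$B{\left(o,c \right)} = c^{2} + 2 c$ ($B{\left(o,c \right)} = 2 c + c^{2} = c^{2} + 2 c$)
$B{\left(w{\left(-5 \right)},-19 \right)} U{\left(4,10 \right)} = - 19 \left(2 - 19\right) 4 = \left(-19\right) \left(-17\right) 4 = 323 \cdot 4 = 1292$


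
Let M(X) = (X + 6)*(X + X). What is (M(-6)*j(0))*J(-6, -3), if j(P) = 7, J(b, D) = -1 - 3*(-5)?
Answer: 0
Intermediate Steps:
J(b, D) = 14 (J(b, D) = -1 + 15 = 14)
M(X) = 2*X*(6 + X) (M(X) = (6 + X)*(2*X) = 2*X*(6 + X))
(M(-6)*j(0))*J(-6, -3) = ((2*(-6)*(6 - 6))*7)*14 = ((2*(-6)*0)*7)*14 = (0*7)*14 = 0*14 = 0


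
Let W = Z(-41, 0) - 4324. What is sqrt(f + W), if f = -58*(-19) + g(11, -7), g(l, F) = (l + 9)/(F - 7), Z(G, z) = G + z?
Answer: 3*I*sqrt(17773)/7 ≈ 57.135*I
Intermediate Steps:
g(l, F) = (9 + l)/(-7 + F)
f = 7704/7 (f = -58*(-19) + (9 + 11)/(-7 - 7) = 1102 + 20/(-14) = 1102 - 1/14*20 = 1102 - 10/7 = 7704/7 ≈ 1100.6)
W = -4365 (W = (-41 + 0) - 4324 = -41 - 4324 = -4365)
sqrt(f + W) = sqrt(7704/7 - 4365) = sqrt(-22851/7) = 3*I*sqrt(17773)/7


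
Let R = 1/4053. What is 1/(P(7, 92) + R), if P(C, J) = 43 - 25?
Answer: 4053/72955 ≈ 0.055555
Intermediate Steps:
P(C, J) = 18
R = 1/4053 ≈ 0.00024673
1/(P(7, 92) + R) = 1/(18 + 1/4053) = 1/(72955/4053) = 4053/72955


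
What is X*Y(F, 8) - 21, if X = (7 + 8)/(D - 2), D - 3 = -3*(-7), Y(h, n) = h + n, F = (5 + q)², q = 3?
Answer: 309/11 ≈ 28.091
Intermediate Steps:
F = 64 (F = (5 + 3)² = 8² = 64)
D = 24 (D = 3 - 3*(-7) = 3 + 21 = 24)
X = 15/22 (X = (7 + 8)/(24 - 2) = 15/22 ≈ 0.68182)
X*Y(F, 8) - 21 = 15*(64 + 8)/22 - 21 = (15/22)*72 - 21 = 540/11 - 21 = 309/11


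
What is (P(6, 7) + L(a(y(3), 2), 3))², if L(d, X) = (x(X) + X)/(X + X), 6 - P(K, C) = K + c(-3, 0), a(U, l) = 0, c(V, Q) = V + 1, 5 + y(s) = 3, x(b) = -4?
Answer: 121/36 ≈ 3.3611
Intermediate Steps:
y(s) = -2 (y(s) = -5 + 3 = -2)
c(V, Q) = 1 + V
P(K, C) = 8 - K (P(K, C) = 6 - (K + (1 - 3)) = 6 - (K - 2) = 6 - (-2 + K) = 6 + (2 - K) = 8 - K)
L(d, X) = (-4 + X)/(2*X) (L(d, X) = (-4 + X)/(X + X) = (-4 + X)/((2*X)) = (-4 + X)*(1/(2*X)) = (-4 + X)/(2*X))
(P(6, 7) + L(a(y(3), 2), 3))² = ((8 - 1*6) + (½)*(-4 + 3)/3)² = ((8 - 6) + (½)*(⅓)*(-1))² = (2 - ⅙)² = (11/6)² = 121/36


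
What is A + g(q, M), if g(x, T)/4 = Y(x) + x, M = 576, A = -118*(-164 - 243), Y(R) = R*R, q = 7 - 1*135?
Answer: 113050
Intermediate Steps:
q = -128 (q = 7 - 135 = -128)
Y(R) = R**2
A = 48026 (A = -118*(-407) = 48026)
g(x, T) = 4*x + 4*x**2 (g(x, T) = 4*(x**2 + x) = 4*(x + x**2) = 4*x + 4*x**2)
A + g(q, M) = 48026 + 4*(-128)*(1 - 128) = 48026 + 4*(-128)*(-127) = 48026 + 65024 = 113050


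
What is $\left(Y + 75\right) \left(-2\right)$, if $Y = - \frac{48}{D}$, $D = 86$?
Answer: $- \frac{6402}{43} \approx -148.88$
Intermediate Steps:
$Y = - \frac{24}{43}$ ($Y = - \frac{48}{86} = \left(-48\right) \frac{1}{86} = - \frac{24}{43} \approx -0.55814$)
$\left(Y + 75\right) \left(-2\right) = \left(- \frac{24}{43} + 75\right) \left(-2\right) = \frac{3201}{43} \left(-2\right) = - \frac{6402}{43}$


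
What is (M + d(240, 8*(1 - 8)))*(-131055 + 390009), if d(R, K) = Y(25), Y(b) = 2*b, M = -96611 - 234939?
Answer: -85843251000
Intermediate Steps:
M = -331550
d(R, K) = 50 (d(R, K) = 2*25 = 50)
(M + d(240, 8*(1 - 8)))*(-131055 + 390009) = (-331550 + 50)*(-131055 + 390009) = -331500*258954 = -85843251000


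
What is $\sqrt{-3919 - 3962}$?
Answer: $i \sqrt{7881} \approx 88.775 i$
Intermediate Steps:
$\sqrt{-3919 - 3962} = \sqrt{-7881} = i \sqrt{7881}$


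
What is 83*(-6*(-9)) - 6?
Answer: 4476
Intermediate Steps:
83*(-6*(-9)) - 6 = 83*54 - 6 = 4482 - 6 = 4476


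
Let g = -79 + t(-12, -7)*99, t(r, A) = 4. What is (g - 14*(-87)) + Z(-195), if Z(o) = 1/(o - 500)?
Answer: 1066824/695 ≈ 1535.0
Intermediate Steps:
Z(o) = 1/(-500 + o)
g = 317 (g = -79 + 4*99 = -79 + 396 = 317)
(g - 14*(-87)) + Z(-195) = (317 - 14*(-87)) + 1/(-500 - 195) = (317 + 1218) + 1/(-695) = 1535 - 1/695 = 1066824/695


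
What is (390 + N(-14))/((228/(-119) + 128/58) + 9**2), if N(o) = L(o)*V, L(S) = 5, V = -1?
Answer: 265727/56107 ≈ 4.7361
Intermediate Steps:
N(o) = -5 (N(o) = 5*(-1) = -5)
(390 + N(-14))/((228/(-119) + 128/58) + 9**2) = (390 - 5)/((228/(-119) + 128/58) + 9**2) = 385/((228*(-1/119) + 128*(1/58)) + 81) = 385/((-228/119 + 64/29) + 81) = 385/(1004/3451 + 81) = 385/(280535/3451) = 385*(3451/280535) = 265727/56107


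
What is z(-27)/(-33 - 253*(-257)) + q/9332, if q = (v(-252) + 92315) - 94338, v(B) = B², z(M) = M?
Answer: 249704704/37904251 ≈ 6.5878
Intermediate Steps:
q = 61481 (q = ((-252)² + 92315) - 94338 = (63504 + 92315) - 94338 = 155819 - 94338 = 61481)
z(-27)/(-33 - 253*(-257)) + q/9332 = -27/(-33 - 253*(-257)) + 61481/9332 = -27/(-33 + 65021) + 61481*(1/9332) = -27/64988 + 61481/9332 = 249704704/37904251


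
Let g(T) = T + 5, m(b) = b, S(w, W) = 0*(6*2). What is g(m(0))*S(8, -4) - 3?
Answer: -3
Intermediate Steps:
S(w, W) = 0 (S(w, W) = 0*12 = 0)
g(T) = 5 + T
g(m(0))*S(8, -4) - 3 = (5 + 0)*0 - 3 = 5*0 - 3 = 0 - 3 = -3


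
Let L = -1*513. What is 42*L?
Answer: -21546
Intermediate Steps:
L = -513
42*L = 42*(-513) = -21546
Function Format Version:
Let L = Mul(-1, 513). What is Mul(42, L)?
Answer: -21546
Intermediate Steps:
L = -513
Mul(42, L) = Mul(42, -513) = -21546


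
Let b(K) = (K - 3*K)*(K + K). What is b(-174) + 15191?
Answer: -105913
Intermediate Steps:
b(K) = -4*K² (b(K) = (-2*K)*(2*K) = -4*K²)
b(-174) + 15191 = -4*(-174)² + 15191 = -4*30276 + 15191 = -121104 + 15191 = -105913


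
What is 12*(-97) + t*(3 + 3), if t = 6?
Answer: -1128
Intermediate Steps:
12*(-97) + t*(3 + 3) = 12*(-97) + 6*(3 + 3) = -1164 + 6*6 = -1164 + 36 = -1128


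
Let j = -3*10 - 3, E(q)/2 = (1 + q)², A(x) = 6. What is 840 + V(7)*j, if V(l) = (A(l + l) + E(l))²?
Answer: -591708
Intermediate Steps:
E(q) = 2*(1 + q)²
j = -33 (j = -30 - 3 = -33)
V(l) = (6 + 2*(1 + l)²)²
840 + V(7)*j = 840 + (4*(3 + (1 + 7)²)²)*(-33) = 840 + (4*(3 + 8²)²)*(-33) = 840 + (4*(3 + 64)²)*(-33) = 840 + (4*67²)*(-33) = 840 + (4*4489)*(-33) = 840 + 17956*(-33) = 840 - 592548 = -591708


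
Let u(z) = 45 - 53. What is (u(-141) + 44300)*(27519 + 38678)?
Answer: 2931997524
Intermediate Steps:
u(z) = -8
(u(-141) + 44300)*(27519 + 38678) = (-8 + 44300)*(27519 + 38678) = 44292*66197 = 2931997524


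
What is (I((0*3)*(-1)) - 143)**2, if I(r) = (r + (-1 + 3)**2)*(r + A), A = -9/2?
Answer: 25921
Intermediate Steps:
A = -9/2 (A = -9*1/2 = -9/2 ≈ -4.5000)
I(r) = (4 + r)*(-9/2 + r) (I(r) = (r + (-1 + 3)**2)*(r - 9/2) = (r + 2**2)*(-9/2 + r) = (r + 4)*(-9/2 + r) = (4 + r)*(-9/2 + r))
(I((0*3)*(-1)) - 143)**2 = ((-18 + ((0*3)*(-1))**2 - 0*3*(-1)/2) - 143)**2 = ((-18 + (0*(-1))**2 - 0*(-1)) - 143)**2 = ((-18 + 0**2 - 1/2*0) - 143)**2 = ((-18 + 0 + 0) - 143)**2 = (-18 - 143)**2 = (-161)**2 = 25921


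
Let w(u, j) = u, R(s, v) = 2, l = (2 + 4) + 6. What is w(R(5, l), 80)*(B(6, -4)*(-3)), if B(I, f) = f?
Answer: 24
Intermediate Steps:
l = 12 (l = 6 + 6 = 12)
w(R(5, l), 80)*(B(6, -4)*(-3)) = 2*(-4*(-3)) = 2*12 = 24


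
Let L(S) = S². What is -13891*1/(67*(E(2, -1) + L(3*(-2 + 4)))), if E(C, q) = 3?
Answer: -13891/2613 ≈ -5.3161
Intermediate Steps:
-13891*1/(67*(E(2, -1) + L(3*(-2 + 4)))) = -13891*1/(67*(3 + (3*(-2 + 4))²)) = -13891*1/(67*(3 + (3*2)²)) = -13891*1/(67*(3 + 6²)) = -13891*1/(67*(3 + 36)) = -13891/(39*67) = -13891/2613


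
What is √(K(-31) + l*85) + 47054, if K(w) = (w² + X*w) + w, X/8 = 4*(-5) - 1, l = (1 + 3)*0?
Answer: 47054 + 3*√682 ≈ 47132.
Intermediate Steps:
l = 0 (l = 4*0 = 0)
X = -168 (X = 8*(4*(-5) - 1) = 8*(-20 - 1) = 8*(-21) = -168)
K(w) = w² - 167*w (K(w) = (w² - 168*w) + w = w² - 167*w)
√(K(-31) + l*85) + 47054 = √(-31*(-167 - 31) + 0*85) + 47054 = √(-31*(-198) + 0) + 47054 = √(6138 + 0) + 47054 = √6138 + 47054 = 3*√682 + 47054 = 47054 + 3*√682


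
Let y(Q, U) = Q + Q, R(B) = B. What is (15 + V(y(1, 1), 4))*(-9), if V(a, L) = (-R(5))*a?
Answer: -45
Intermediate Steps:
y(Q, U) = 2*Q
V(a, L) = -5*a (V(a, L) = (-1*5)*a = -5*a)
(15 + V(y(1, 1), 4))*(-9) = (15 - 10)*(-9) = 5*(-9) = -45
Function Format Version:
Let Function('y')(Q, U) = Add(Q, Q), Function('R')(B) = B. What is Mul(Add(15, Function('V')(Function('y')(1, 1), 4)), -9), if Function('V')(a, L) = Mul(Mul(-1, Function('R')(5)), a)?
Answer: -45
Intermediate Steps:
Function('y')(Q, U) = Mul(2, Q)
Function('V')(a, L) = Mul(-5, a) (Function('V')(a, L) = Mul(Mul(-1, 5), a) = Mul(-5, a))
Mul(Add(15, Function('V')(Function('y')(1, 1), 4)), -9) = Mul(Add(15, Mul(-5, Mul(2, 1))), -9) = Mul(Add(15, Mul(-5, 2)), -9) = Mul(Add(15, -10), -9) = Mul(5, -9) = -45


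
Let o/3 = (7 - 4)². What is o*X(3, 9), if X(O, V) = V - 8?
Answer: 27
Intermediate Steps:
o = 27 (o = 3*(7 - 4)² = 3*3² = 3*9 = 27)
X(O, V) = -8 + V
o*X(3, 9) = 27*(-8 + 9) = 27*1 = 27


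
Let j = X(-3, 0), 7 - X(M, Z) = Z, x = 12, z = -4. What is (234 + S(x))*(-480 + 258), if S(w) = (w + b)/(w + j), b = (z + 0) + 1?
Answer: -989010/19 ≈ -52053.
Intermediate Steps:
X(M, Z) = 7 - Z
j = 7 (j = 7 - 1*0 = 7 + 0 = 7)
b = -3 (b = (-4 + 0) + 1 = -4 + 1 = -3)
S(w) = (-3 + w)/(7 + w) (S(w) = (w - 3)/(w + 7) = (-3 + w)/(7 + w))
(234 + S(x))*(-480 + 258) = (234 + (-3 + 12)/(7 + 12))*(-480 + 258) = (234 + 9/19)*(-222) = (4455/19)*(-222) = -989010/19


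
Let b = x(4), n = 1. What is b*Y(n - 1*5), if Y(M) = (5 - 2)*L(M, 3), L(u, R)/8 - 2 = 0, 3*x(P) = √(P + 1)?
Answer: 16*√5 ≈ 35.777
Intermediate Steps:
x(P) = √(1 + P)/3 (x(P) = √(P + 1)/3 = √(1 + P)/3)
b = √5/3 (b = √(1 + 4)/3 = √5/3 ≈ 0.74536)
L(u, R) = 16 (L(u, R) = 16 + 8*0 = 16 + 0 = 16)
Y(M) = 48 (Y(M) = (5 - 2)*16 = 3*16 = 48)
b*Y(n - 1*5) = (√5/3)*48 = 16*√5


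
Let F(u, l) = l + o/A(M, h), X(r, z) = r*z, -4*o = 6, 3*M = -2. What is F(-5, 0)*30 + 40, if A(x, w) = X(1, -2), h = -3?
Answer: 125/2 ≈ 62.500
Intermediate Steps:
M = -⅔ (M = (⅓)*(-2) = -⅔ ≈ -0.66667)
o = -3/2 (o = -¼*6 = -3/2 ≈ -1.5000)
A(x, w) = -2 (A(x, w) = 1*(-2) = -2)
F(u, l) = ¾ + l (F(u, l) = l - 3/2/(-2) = l - 3/2*(-½) = l + ¾ = ¾ + l)
F(-5, 0)*30 + 40 = (¾ + 0)*30 + 40 = (¾)*30 + 40 = 45/2 + 40 = 125/2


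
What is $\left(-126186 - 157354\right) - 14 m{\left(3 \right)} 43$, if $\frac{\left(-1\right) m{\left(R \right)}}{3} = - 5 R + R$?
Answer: $-305212$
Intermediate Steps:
$m{\left(R \right)} = 12 R$ ($m{\left(R \right)} = - 3 \left(- 5 R + R\right) = - 3 \left(- 4 R\right) = 12 R$)
$\left(-126186 - 157354\right) - 14 m{\left(3 \right)} 43 = \left(-126186 - 157354\right) - 14 \cdot 12 \cdot 3 \cdot 43 = \left(-126186 - 157354\right) - 14 \cdot 36 \cdot 43 = -283540 - 504 \cdot 43 = -283540 - 21672 = -305212$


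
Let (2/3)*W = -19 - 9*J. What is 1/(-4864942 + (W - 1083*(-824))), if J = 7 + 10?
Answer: -1/3972808 ≈ -2.5171e-7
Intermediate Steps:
J = 17
W = -258 (W = 3*(-19 - 9*17)/2 = 3*(-19 - 153)/2 = (3/2)*(-172) = -258)
1/(-4864942 + (W - 1083*(-824))) = 1/(-4864942 + (-258 - 1083*(-824))) = 1/(-4864942 + (-258 + 892392)) = 1/(-4864942 + 892134) = 1/(-3972808) = -1/3972808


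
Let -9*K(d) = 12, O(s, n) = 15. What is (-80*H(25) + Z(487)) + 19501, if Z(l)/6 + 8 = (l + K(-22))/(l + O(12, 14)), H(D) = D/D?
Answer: 4864080/251 ≈ 19379.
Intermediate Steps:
K(d) = -4/3 (K(d) = -⅑*12 = -4/3)
H(D) = 1
Z(l) = -48 + 6*(-4/3 + l)/(15 + l) (Z(l) = -48 + 6*((l - 4/3)/(l + 15)) = -48 + 6*((-4/3 + l)/(15 + l)) = -48 + 6*(-4/3 + l)/(15 + l))
(-80*H(25) + Z(487)) + 19501 = (-80*1 + 14*(-52 - 3*487)/(15 + 487)) + 19501 = (-80 + 14*(-52 - 1461)/502) + 19501 = (-80 + 14*(1/502)*(-1513)) + 19501 = (-80 - 10591/251) + 19501 = -30671/251 + 19501 = 4864080/251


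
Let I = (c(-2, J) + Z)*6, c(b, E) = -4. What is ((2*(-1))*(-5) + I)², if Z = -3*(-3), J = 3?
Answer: 1600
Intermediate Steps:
Z = 9
I = 30 (I = (-4 + 9)*6 = 5*6 = 30)
((2*(-1))*(-5) + I)² = ((2*(-1))*(-5) + 30)² = (-2*(-5) + 30)² = (10 + 30)² = 40² = 1600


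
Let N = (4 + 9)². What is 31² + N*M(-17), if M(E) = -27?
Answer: -3602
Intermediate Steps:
N = 169 (N = 13² = 169)
31² + N*M(-17) = 31² + 169*(-27) = 961 - 4563 = -3602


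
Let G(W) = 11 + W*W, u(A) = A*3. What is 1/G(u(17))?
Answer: 1/2612 ≈ 0.00038285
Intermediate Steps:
u(A) = 3*A
G(W) = 11 + W²
1/G(u(17)) = 1/(11 + (3*17)²) = 1/(11 + 51²) = 1/(11 + 2601) = 1/2612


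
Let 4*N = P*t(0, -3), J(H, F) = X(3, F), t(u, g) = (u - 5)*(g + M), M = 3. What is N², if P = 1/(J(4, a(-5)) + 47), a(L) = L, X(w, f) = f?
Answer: 0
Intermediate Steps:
t(u, g) = (-5 + u)*(3 + g) (t(u, g) = (u - 5)*(g + 3) = (-5 + u)*(3 + g))
J(H, F) = F
P = 1/42 (P = 1/(-5 + 47) = 1/42 ≈ 0.023810)
N = 0 (N = ((-15 - 5*(-3) + 3*0 - 3*0)/42)/4 = ((-15 + 15 + 0 + 0)/42)/4 = ((1/42)*0)/4 = (¼)*0 = 0)
N² = 0² = 0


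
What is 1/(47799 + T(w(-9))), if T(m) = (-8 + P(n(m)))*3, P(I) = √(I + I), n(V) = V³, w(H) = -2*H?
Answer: 1/48099 ≈ 2.0790e-5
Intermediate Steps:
P(I) = √2*√I (P(I) = √(2*I) = √2*√I)
T(m) = -24 + 3*√2*√(m³) (T(m) = (-8 + √2*√(m³))*3 = -24 + 3*√2*√(m³))
1/(47799 + T(w(-9))) = 1/(47799 + (-24 + 3*√2*√((-2*(-9))³))) = 1/(47799 + (-24 + 3*√2*√(18³))) = 1/(47799 + (-24 + 3*√2*√5832)) = 1/(47799 + (-24 + 3*√2*(54*√2))) = 1/(47799 + (-24 + 324)) = 1/(47799 + 300) = 1/48099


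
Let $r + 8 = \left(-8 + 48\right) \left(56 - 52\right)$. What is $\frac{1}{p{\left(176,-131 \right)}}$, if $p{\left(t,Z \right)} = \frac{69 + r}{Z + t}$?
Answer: $\frac{45}{221} \approx 0.20362$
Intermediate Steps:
$r = 152$ ($r = -8 + \left(-8 + 48\right) \left(56 - 52\right) = -8 + 40 \cdot 4 = -8 + 160 = 152$)
$p{\left(t,Z \right)} = \frac{221}{Z + t}$ ($p{\left(t,Z \right)} = \frac{69 + 152}{Z + t} = \frac{221}{Z + t}$)
$\frac{1}{p{\left(176,-131 \right)}} = \frac{1}{221 \frac{1}{-131 + 176}} = \frac{1}{221 \cdot \frac{1}{45}} = \frac{1}{\frac{221}{45}} = \frac{45}{221}$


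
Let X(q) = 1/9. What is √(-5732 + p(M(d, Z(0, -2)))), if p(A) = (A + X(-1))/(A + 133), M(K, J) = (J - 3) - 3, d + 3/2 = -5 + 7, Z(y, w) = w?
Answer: I*√32242855/75 ≈ 75.71*I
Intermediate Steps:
X(q) = ⅑
d = ½ (d = -3/2 + (-5 + 7) = -3/2 + 2 = ½ ≈ 0.50000)
M(K, J) = -6 + J (M(K, J) = (-3 + J) - 3 = -6 + J)
p(A) = (⅑ + A)/(133 + A) (p(A) = (A + ⅑)/(A + 133) = (⅑ + A)/(133 + A))
√(-5732 + p(M(d, Z(0, -2)))) = √(-5732 + (⅑ + (-6 - 2))/(133 + (-6 - 2))) = √(-5732 + (⅑ - 8)/(133 - 8)) = √(-5732 - 71/9/125) = √(-5732 + (1/125)*(-71/9)) = √(-5732 - 71/1125) = √(-6448571/1125) = I*√32242855/75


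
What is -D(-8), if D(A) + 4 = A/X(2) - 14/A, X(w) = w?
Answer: 25/4 ≈ 6.2500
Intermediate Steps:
D(A) = -4 + A/2 - 14/A (D(A) = -4 + (A/2 - 14/A) = -4 + A/2 - 14/A)
-D(-8) = -(-4 + (½)*(-8) - 14/(-8)) = -(-4 - 4 - 14*(-⅛)) = -(-4 - 4 + 7/4) = -1*(-25/4) = 25/4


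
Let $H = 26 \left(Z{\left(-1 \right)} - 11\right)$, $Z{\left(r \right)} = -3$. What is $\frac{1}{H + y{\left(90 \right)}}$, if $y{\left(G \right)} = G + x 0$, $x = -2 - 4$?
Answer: $- \frac{1}{274} \approx -0.0036496$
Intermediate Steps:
$x = -6$
$y{\left(G \right)} = G$ ($y{\left(G \right)} = G - 0 = G + 0 = G$)
$H = -364$ ($H = 26 \left(-3 - 11\right) = 26 \left(-14\right) = -364$)
$\frac{1}{H + y{\left(90 \right)}} = \frac{1}{-364 + 90} = \frac{1}{-274} = - \frac{1}{274}$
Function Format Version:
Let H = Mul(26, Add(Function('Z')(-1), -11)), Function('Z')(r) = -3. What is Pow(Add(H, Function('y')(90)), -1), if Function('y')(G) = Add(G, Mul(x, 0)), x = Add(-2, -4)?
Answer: Rational(-1, 274) ≈ -0.0036496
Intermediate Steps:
x = -6
Function('y')(G) = G (Function('y')(G) = Add(G, Mul(-6, 0)) = Add(G, 0) = G)
H = -364 (H = Mul(26, Add(-3, -11)) = Mul(26, -14) = -364)
Pow(Add(H, Function('y')(90)), -1) = Pow(Add(-364, 90), -1) = Pow(-274, -1) = Rational(-1, 274)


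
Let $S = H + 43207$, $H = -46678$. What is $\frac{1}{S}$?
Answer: $- \frac{1}{3471} \approx -0.0002881$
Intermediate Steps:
$S = -3471$ ($S = -46678 + 43207 = -3471$)
$\frac{1}{S} = \frac{1}{-3471} = - \frac{1}{3471}$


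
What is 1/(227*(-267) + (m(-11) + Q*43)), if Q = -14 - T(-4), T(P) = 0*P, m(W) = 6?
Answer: -1/61205 ≈ -1.6339e-5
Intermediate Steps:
T(P) = 0
Q = -14 (Q = -14 - 1*0 = -14 + 0 = -14)
1/(227*(-267) + (m(-11) + Q*43)) = 1/(227*(-267) + (6 - 14*43)) = 1/(-60609 + (6 - 602)) = 1/(-60609 - 596) = 1/(-61205) = -1/61205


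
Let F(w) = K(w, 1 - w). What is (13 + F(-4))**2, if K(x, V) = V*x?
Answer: 49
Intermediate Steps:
F(w) = w*(1 - w) (F(w) = (1 - w)*w = w*(1 - w))
(13 + F(-4))**2 = (13 - 4*(1 - 1*(-4)))**2 = (13 - 4*(1 + 4))**2 = (13 - 4*5)**2 = (13 - 20)**2 = (-7)**2 = 49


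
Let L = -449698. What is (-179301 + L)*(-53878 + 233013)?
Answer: -112675735865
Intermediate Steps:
(-179301 + L)*(-53878 + 233013) = (-179301 - 449698)*(-53878 + 233013) = -628999*179135 = -112675735865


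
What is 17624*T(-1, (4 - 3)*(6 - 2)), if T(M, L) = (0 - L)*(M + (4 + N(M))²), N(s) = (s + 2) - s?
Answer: -2467360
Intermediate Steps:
N(s) = 2 (N(s) = (2 + s) - s = 2)
T(M, L) = -L*(36 + M) (T(M, L) = (0 - L)*(M + (4 + 2)²) = (-L)*(M + 6²) = (-L)*(M + 36) = (-L)*(36 + M) = -L*(36 + M))
17624*T(-1, (4 - 3)*(6 - 2)) = 17624*(-(4 - 3)*(6 - 2)*(36 - 1)) = 17624*(-1*1*4*35) = 17624*(-1*4*35) = 17624*(-140) = -2467360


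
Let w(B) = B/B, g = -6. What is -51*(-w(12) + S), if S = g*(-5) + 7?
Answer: -1836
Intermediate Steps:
w(B) = 1
S = 37 (S = -6*(-5) + 7 = 30 + 7 = 37)
-51*(-w(12) + S) = -51*(-1*1 + 37) = -51*(-1 + 37) = -51*36 = -1836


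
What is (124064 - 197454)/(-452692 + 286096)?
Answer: 36695/83298 ≈ 0.44053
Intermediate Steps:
(124064 - 197454)/(-452692 + 286096) = -73390/(-166596) = -73390*(-1/166596) = 36695/83298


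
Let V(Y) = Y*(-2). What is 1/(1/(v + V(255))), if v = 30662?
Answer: 30152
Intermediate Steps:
V(Y) = -2*Y
1/(1/(v + V(255))) = 1/(1/(30662 - 2*255)) = 1/(1/(30662 - 510)) = 1/(1/30152) = 30152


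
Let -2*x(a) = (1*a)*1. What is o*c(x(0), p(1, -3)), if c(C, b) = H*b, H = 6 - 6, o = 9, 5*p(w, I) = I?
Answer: 0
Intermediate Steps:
p(w, I) = I/5
x(a) = -a/2 (x(a) = -1*a/2 = -a/2)
H = 0
c(C, b) = 0 (c(C, b) = 0*b = 0)
o*c(x(0), p(1, -3)) = 9*0 = 0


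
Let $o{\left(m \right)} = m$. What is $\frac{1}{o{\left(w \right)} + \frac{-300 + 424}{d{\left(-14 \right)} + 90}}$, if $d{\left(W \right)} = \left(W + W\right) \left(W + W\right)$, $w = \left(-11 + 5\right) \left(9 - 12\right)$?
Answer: $\frac{437}{7928} \approx 0.055121$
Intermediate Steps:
$w = 18$ ($w = \left(-6\right) \left(-3\right) = 18$)
$d{\left(W \right)} = 4 W^{2}$ ($d{\left(W \right)} = 2 W 2 W = 4 W^{2}$)
$\frac{1}{o{\left(w \right)} + \frac{-300 + 424}{d{\left(-14 \right)} + 90}} = \frac{1}{18 + \frac{-300 + 424}{4 \left(-14\right)^{2} + 90}} = \frac{1}{18 + \frac{124}{4 \cdot 196 + 90}} = \frac{1}{18 + \frac{124}{784 + 90}} = \frac{1}{18 + \frac{124}{874}} = \frac{1}{18 + 124 \cdot \frac{1}{874}} = \frac{1}{18 + \frac{62}{437}} = \frac{1}{\frac{7928}{437}} = \frac{437}{7928}$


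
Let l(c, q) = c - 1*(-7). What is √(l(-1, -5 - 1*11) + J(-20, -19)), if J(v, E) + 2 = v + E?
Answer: I*√35 ≈ 5.9161*I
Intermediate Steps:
J(v, E) = -2 + E + v (J(v, E) = -2 + (v + E) = -2 + (E + v) = -2 + E + v)
l(c, q) = 7 + c (l(c, q) = c + 7 = 7 + c)
√(l(-1, -5 - 1*11) + J(-20, -19)) = √((7 - 1) + (-2 - 19 - 20)) = √(6 - 41) = √(-35) = I*√35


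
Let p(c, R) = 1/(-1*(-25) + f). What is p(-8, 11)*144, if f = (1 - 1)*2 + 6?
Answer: 144/31 ≈ 4.6452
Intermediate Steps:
f = 6 (f = 0*2 + 6 = 0 + 6 = 6)
p(c, R) = 1/31 (p(c, R) = 1/(-1*(-25) + 6) = 1/(25 + 6) = 1/31)
p(-8, 11)*144 = (1/31)*144 = 144/31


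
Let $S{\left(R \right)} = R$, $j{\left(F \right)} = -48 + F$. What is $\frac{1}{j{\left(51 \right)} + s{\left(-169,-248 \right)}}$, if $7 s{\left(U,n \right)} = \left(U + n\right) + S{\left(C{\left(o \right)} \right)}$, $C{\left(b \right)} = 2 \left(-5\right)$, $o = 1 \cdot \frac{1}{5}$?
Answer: $- \frac{1}{58} \approx -0.017241$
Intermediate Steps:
$o = \frac{1}{5}$ ($o = 1 \cdot \frac{1}{5} = \frac{1}{5} \approx 0.2$)
$C{\left(b \right)} = -10$
$s{\left(U,n \right)} = - \frac{10}{7} + \frac{U}{7} + \frac{n}{7}$ ($s{\left(U,n \right)} = \frac{\left(U + n\right) - 10}{7} = \frac{-10 + U + n}{7} = - \frac{10}{7} + \frac{U}{7} + \frac{n}{7}$)
$\frac{1}{j{\left(51 \right)} + s{\left(-169,-248 \right)}} = \frac{1}{\left(-48 + 51\right) + \left(- \frac{10}{7} + \frac{1}{7} \left(-169\right) + \frac{1}{7} \left(-248\right)\right)} = \frac{1}{3 - 61} = \frac{1}{-58} = - \frac{1}{58}$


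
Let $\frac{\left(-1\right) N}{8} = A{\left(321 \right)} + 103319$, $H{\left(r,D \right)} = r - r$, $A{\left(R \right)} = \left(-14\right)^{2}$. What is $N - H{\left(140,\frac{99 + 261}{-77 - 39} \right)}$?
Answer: $-828120$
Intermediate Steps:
$A{\left(R \right)} = 196$
$H{\left(r,D \right)} = 0$
$N = -828120$ ($N = - 8 \left(196 + 103319\right) = \left(-8\right) 103515 = -828120$)
$N - H{\left(140,\frac{99 + 261}{-77 - 39} \right)} = -828120 - 0 = -828120 + 0 = -828120$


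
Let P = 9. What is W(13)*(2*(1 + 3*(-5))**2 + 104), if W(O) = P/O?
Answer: 4464/13 ≈ 343.38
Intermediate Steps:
W(O) = 9/O
W(13)*(2*(1 + 3*(-5))**2 + 104) = (9/13)*(2*(1 + 3*(-5))**2 + 104) = (9*(1/13))*(2*(1 - 15)**2 + 104) = 9*(2*(-14)**2 + 104)/13 = 9*(2*196 + 104)/13 = 9*(392 + 104)/13 = (9/13)*496 = 4464/13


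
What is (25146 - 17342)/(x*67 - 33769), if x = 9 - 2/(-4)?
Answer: -15608/66265 ≈ -0.23554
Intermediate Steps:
x = 19/2 (x = 9 - 2*(-1/4) = 9 + 1/2 = 19/2 ≈ 9.5000)
(25146 - 17342)/(x*67 - 33769) = (25146 - 17342)/((19/2)*67 - 33769) = 7804/(1273/2 - 33769) = 7804/(-66265/2) = 7804*(-2/66265) = -15608/66265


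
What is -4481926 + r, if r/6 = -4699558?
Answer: -32679274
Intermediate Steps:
r = -28197348 (r = 6*(-4699558) = -28197348)
-4481926 + r = -4481926 - 28197348 = -32679274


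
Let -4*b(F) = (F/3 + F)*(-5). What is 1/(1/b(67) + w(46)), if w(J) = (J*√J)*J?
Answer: -1005/23114194981591 + 237468100*√46/23114194981591 ≈ 6.9679e-5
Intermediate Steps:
b(F) = 5*F/3 (b(F) = -(F/3 + F)*(-5)/4 = -4*F/3*(-5)/4 = -(-5)*F/3 = 5*F/3)
w(J) = J^(5/2) (w(J) = J^(3/2)*J = J^(5/2))
1/(1/b(67) + w(46)) = 1/(1/((5/3)*67) + 46^(5/2)) = 1/(1/(335/3) + 2116*√46) = 1/(3/335 + 2116*√46)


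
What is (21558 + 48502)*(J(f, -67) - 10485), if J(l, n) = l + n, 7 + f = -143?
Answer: -749782120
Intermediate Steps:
f = -150 (f = -7 - 143 = -150)
(21558 + 48502)*(J(f, -67) - 10485) = (21558 + 48502)*((-150 - 67) - 10485) = 70060*(-217 - 10485) = 70060*(-10702) = -749782120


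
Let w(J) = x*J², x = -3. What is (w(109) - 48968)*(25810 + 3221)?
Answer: -2456341941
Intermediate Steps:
w(J) = -3*J²
(w(109) - 48968)*(25810 + 3221) = (-3*109² - 48968)*(25810 + 3221) = (-3*11881 - 48968)*29031 = (-35643 - 48968)*29031 = -84611*29031 = -2456341941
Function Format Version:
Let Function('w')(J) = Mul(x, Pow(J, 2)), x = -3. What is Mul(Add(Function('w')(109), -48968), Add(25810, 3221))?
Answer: -2456341941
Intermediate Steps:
Function('w')(J) = Mul(-3, Pow(J, 2))
Mul(Add(Function('w')(109), -48968), Add(25810, 3221)) = Mul(Add(Mul(-3, Pow(109, 2)), -48968), Add(25810, 3221)) = Mul(Add(Mul(-3, 11881), -48968), 29031) = Mul(Add(-35643, -48968), 29031) = Mul(-84611, 29031) = -2456341941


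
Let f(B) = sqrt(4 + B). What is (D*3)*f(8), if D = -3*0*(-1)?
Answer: 0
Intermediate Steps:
D = 0 (D = 0*(-1) = 0)
(D*3)*f(8) = (0*3)*sqrt(4 + 8) = 0*sqrt(12) = 0*(2*sqrt(3)) = 0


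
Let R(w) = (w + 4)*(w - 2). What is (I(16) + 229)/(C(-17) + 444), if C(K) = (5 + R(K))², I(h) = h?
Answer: 245/63948 ≈ 0.0038312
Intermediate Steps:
R(w) = (-2 + w)*(4 + w) (R(w) = (4 + w)*(-2 + w) = (-2 + w)*(4 + w))
C(K) = (-3 + K² + 2*K)² (C(K) = (5 + (-8 + K² + 2*K))² = (-3 + K² + 2*K)²)
(I(16) + 229)/(C(-17) + 444) = (16 + 229)/((-3 + (-17)² + 2*(-17))² + 444) = 245/((-3 + 289 - 34)² + 444) = 245/(252² + 444) = 245/(63504 + 444) = 245/63948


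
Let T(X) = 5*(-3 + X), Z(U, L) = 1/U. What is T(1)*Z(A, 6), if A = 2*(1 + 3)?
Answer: -5/4 ≈ -1.2500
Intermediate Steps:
A = 8 (A = 2*4 = 8)
T(X) = -15 + 5*X
T(1)*Z(A, 6) = (-15 + 5*1)/8 = (-15 + 5)*(⅛) = -10*⅛ = -5/4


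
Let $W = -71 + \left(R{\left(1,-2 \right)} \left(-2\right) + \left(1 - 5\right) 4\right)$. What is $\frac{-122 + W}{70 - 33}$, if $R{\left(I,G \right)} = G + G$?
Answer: $- \frac{201}{37} \approx -5.4324$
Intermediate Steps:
$R{\left(I,G \right)} = 2 G$
$W = -79$ ($W = -71 + \left(2 \left(-2\right) \left(-2\right) + \left(1 - 5\right) 4\right) = -71 - 8 = -79$)
$\frac{-122 + W}{70 - 33} = \frac{-122 - 79}{70 - 33} = \frac{1}{37} \left(-201\right) = - \frac{201}{37}$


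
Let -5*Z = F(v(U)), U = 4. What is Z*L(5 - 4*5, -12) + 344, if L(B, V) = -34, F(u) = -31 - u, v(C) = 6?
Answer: 462/5 ≈ 92.400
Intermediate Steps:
Z = 37/5 (Z = -(-31 - 1*6)/5 = -(-31 - 6)/5 = -⅕*(-37) = 37/5 ≈ 7.4000)
Z*L(5 - 4*5, -12) + 344 = (37/5)*(-34) + 344 = -1258/5 + 344 = 462/5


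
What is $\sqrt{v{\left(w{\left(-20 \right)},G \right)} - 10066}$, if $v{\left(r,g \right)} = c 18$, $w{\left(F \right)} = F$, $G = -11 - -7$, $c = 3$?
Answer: $2 i \sqrt{2503} \approx 100.06 i$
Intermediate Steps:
$G = -4$ ($G = -11 + 7 = -4$)
$v{\left(r,g \right)} = 54$ ($v{\left(r,g \right)} = 3 \cdot 18 = 54$)
$\sqrt{v{\left(w{\left(-20 \right)},G \right)} - 10066} = \sqrt{54 - 10066} = \sqrt{-10012} = 2 i \sqrt{2503}$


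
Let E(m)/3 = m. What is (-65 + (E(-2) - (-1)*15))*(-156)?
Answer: 8736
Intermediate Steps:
E(m) = 3*m
(-65 + (E(-2) - (-1)*15))*(-156) = (-65 + (3*(-2) - (-1)*15))*(-156) = (-65 + (-6 - 1*(-15)))*(-156) = (-65 + (-6 + 15))*(-156) = (-65 + 9)*(-156) = -56*(-156) = 8736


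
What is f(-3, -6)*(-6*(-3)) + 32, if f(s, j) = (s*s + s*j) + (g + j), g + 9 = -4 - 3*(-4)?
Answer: 392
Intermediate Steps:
g = -1 (g = -9 + (-4 - 3*(-4)) = -9 + (-4 + 12) = -9 + 8 = -1)
f(s, j) = -1 + j + s**2 + j*s (f(s, j) = (s*s + s*j) + (-1 + j) = (s**2 + j*s) + (-1 + j) = -1 + j + s**2 + j*s)
f(-3, -6)*(-6*(-3)) + 32 = (-1 - 6 + (-3)**2 - 6*(-3))*(-6*(-3)) + 32 = (-1 - 6 + 9 + 18)*18 + 32 = 20*18 + 32 = 360 + 32 = 392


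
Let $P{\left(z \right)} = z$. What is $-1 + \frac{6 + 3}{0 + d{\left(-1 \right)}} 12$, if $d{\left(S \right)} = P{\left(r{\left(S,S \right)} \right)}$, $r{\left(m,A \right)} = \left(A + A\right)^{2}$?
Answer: $26$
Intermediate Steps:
$r{\left(m,A \right)} = 4 A^{2}$ ($r{\left(m,A \right)} = \left(2 A\right)^{2} = 4 A^{2}$)
$d{\left(S \right)} = 4 S^{2}$
$-1 + \frac{6 + 3}{0 + d{\left(-1 \right)}} 12 = -1 + \frac{6 + 3}{0 + 4 \left(-1\right)^{2}} \cdot 12 = -1 + \frac{9}{0 + 4 \cdot 1} \cdot 12 = -1 + \frac{9}{0 + 4} \cdot 12 = -1 + \frac{9}{4} \cdot 12 = -1 + 27 = 26$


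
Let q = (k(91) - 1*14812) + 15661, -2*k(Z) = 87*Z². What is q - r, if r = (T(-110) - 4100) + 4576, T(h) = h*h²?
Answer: 1942299/2 ≈ 9.7115e+5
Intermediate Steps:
k(Z) = -87*Z²/2
T(h) = h³
q = -718749/2 (q = (-87/2*91² - 1*14812) + 15661 = (-87/2*8281 - 14812) + 15661 = (-720447/2 - 14812) + 15661 = -750071/2 + 15661 = -718749/2 ≈ -3.5937e+5)
r = -1330524 (r = ((-110)³ - 4100) + 4576 = (-1331000 - 4100) + 4576 = -1335100 + 4576 = -1330524)
q - r = -718749/2 - 1*(-1330524) = -718749/2 + 1330524 = 1942299/2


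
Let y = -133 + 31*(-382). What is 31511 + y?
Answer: 19536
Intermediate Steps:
y = -11975 (y = -133 - 11842 = -11975)
31511 + y = 31511 - 11975 = 19536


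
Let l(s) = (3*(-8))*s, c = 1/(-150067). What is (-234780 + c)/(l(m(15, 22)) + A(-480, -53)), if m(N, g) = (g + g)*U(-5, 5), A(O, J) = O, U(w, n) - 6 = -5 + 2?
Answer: 35232730261/547444416 ≈ 64.359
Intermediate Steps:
U(w, n) = 3 (U(w, n) = 6 + (-5 + 2) = 6 - 3 = 3)
c = -1/150067 ≈ -6.6637e-6
m(N, g) = 6*g (m(N, g) = (g + g)*3 = (2*g)*3 = 6*g)
l(s) = -24*s
(-234780 + c)/(l(m(15, 22)) + A(-480, -53)) = (-234780 - 1/150067)/(-144*22 - 480) = -35232730261/(150067*(-24*132 - 480)) = -35232730261/(150067*(-3168 - 480)) = -35232730261/150067/(-3648) = -35232730261/150067*(-1/3648) = 35232730261/547444416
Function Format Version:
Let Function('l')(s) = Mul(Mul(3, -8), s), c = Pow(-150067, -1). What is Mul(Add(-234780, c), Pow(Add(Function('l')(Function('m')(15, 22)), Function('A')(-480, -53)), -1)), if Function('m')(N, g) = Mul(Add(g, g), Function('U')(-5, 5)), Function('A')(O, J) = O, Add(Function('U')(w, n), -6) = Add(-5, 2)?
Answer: Rational(35232730261, 547444416) ≈ 64.359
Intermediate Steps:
Function('U')(w, n) = 3 (Function('U')(w, n) = Add(6, Add(-5, 2)) = Add(6, -3) = 3)
c = Rational(-1, 150067) ≈ -6.6637e-6
Function('m')(N, g) = Mul(6, g) (Function('m')(N, g) = Mul(Add(g, g), 3) = Mul(Mul(2, g), 3) = Mul(6, g))
Function('l')(s) = Mul(-24, s)
Mul(Add(-234780, c), Pow(Add(Function('l')(Function('m')(15, 22)), Function('A')(-480, -53)), -1)) = Mul(Add(-234780, Rational(-1, 150067)), Pow(Add(Mul(-24, Mul(6, 22)), -480), -1)) = Mul(Rational(-35232730261, 150067), Pow(Add(Mul(-24, 132), -480), -1)) = Mul(Rational(-35232730261, 150067), Pow(Add(-3168, -480), -1)) = Mul(Rational(-35232730261, 150067), Pow(-3648, -1)) = Mul(Rational(-35232730261, 150067), Rational(-1, 3648)) = Rational(35232730261, 547444416)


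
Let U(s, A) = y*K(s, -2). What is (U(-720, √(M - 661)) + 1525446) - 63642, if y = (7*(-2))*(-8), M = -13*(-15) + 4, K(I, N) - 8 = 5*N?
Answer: 1461580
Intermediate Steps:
K(I, N) = 8 + 5*N
M = 199 (M = 195 + 4 = 199)
y = 112 (y = -14*(-8) = 112)
U(s, A) = -224 (U(s, A) = 112*(8 + 5*(-2)) = 112*(8 - 10) = 112*(-2) = -224)
(U(-720, √(M - 661)) + 1525446) - 63642 = (-224 + 1525446) - 63642 = 1525222 - 63642 = 1461580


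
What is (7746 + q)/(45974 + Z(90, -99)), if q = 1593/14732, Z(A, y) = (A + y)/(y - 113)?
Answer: 6048130245/35896348451 ≈ 0.16849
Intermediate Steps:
Z(A, y) = (A + y)/(-113 + y)
q = 1593/14732 (q = 1593*(1/14732) = 1593/14732 ≈ 0.10813)
(7746 + q)/(45974 + Z(90, -99)) = (7746 + 1593/14732)/(45974 + (90 - 99)/(-113 - 99)) = 114115665/(14732*(45974 - 9/(-212))) = 114115665/(14732*(45974 - 1/212*(-9))) = 114115665/(14732*(45974 + 9/212)) = 114115665/(14732*(9746497/212)) = (114115665/14732)*(212/9746497) = 6048130245/35896348451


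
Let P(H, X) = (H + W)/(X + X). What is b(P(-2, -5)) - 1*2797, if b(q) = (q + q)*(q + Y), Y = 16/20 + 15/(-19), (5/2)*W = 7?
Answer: -33214243/11875 ≈ -2797.0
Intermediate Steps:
W = 14/5 (W = (⅖)*7 = 14/5 ≈ 2.8000)
Y = 1/95 (Y = 16*(1/20) + 15*(-1/19) = ⅘ - 15/19 = 1/95 ≈ 0.010526)
P(H, X) = (14/5 + H)/(2*X) (P(H, X) = (H + 14/5)/(X + X) = (14/5 + H)/((2*X)) = (14/5 + H)*(1/(2*X)) = (14/5 + H)/(2*X))
b(q) = 2*q*(1/95 + q) (b(q) = (q + q)*(q + 1/95) = (2*q)*(1/95 + q) = 2*q*(1/95 + q))
b(P(-2, -5)) - 1*2797 = 2*((⅒)*(14 + 5*(-2))/(-5))*(1 + 95*((⅒)*(14 + 5*(-2))/(-5)))/95 - 1*2797 = 2*((⅒)*(-⅕)*(14 - 10))*(1 + 95*((⅒)*(-⅕)*(14 - 10)))/95 - 2797 = 2*((⅒)*(-⅕)*4)*(1 + 95*((⅒)*(-⅕)*4))/95 - 2797 = (2/95)*(-2/25)*(1 + 95*(-2/25)) - 2797 = (2/95)*(-2/25)*(1 - 38/5) - 2797 = (2/95)*(-2/25)*(-33/5) - 2797 = 132/11875 - 2797 = -33214243/11875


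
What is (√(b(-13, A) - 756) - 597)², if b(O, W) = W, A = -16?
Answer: 355637 - 2388*I*√193 ≈ 3.5564e+5 - 33175.0*I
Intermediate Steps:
(√(b(-13, A) - 756) - 597)² = (√(-16 - 756) - 597)² = (√(-772) - 597)² = (2*I*√193 - 597)² = (-597 + 2*I*√193)²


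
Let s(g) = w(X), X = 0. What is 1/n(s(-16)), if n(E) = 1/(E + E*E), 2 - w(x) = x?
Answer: 6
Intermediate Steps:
w(x) = 2 - x
s(g) = 2 (s(g) = 2 - 1*0 = 2 + 0 = 2)
n(E) = 1/(E + E²)
1/n(s(-16)) = 1/(1/(2*(1 + 2))) = 1/((½)/3) = 1/((½)*(⅓)) = 1/(⅙) = 6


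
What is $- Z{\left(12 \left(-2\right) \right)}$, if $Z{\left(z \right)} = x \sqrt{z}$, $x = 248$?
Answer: $- 496 i \sqrt{6} \approx - 1214.9 i$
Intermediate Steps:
$Z{\left(z \right)} = 248 \sqrt{z}$
$- Z{\left(12 \left(-2\right) \right)} = - 248 \sqrt{12 \left(-2\right)} = - 248 \sqrt{-24} = - 248 \cdot 2 i \sqrt{6} = - 496 i \sqrt{6}$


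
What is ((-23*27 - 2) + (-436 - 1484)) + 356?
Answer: -2187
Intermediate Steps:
((-23*27 - 2) + (-436 - 1484)) + 356 = ((-621 - 2) - 1920) + 356 = (-623 - 1920) + 356 = -2543 + 356 = -2187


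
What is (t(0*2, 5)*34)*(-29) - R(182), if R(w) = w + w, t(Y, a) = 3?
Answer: -3322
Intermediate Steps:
R(w) = 2*w
(t(0*2, 5)*34)*(-29) - R(182) = (3*34)*(-29) - 2*182 = 102*(-29) - 1*364 = -2958 - 364 = -3322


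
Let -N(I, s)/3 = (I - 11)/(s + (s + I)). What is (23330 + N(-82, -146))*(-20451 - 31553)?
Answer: -226871116282/187 ≈ -1.2132e+9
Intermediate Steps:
N(I, s) = -3*(-11 + I)/(I + 2*s) (N(I, s) = -3*(I - 11)/(s + (s + I)) = -3*(-11 + I)/(s + (I + s)) = -3*(-11 + I)/(I + 2*s))
(23330 + N(-82, -146))*(-20451 - 31553) = (23330 + 3*(11 - 1*(-82))/(-82 + 2*(-146)))*(-20451 - 31553) = (23330 + 3*(11 + 82)/(-82 - 292))*(-52004) = (23330 + 3*93/(-374))*(-52004) = (23330 + 3*(-1/374)*93)*(-52004) = (23330 - 279/374)*(-52004) = (8725141/374)*(-52004) = -226871116282/187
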